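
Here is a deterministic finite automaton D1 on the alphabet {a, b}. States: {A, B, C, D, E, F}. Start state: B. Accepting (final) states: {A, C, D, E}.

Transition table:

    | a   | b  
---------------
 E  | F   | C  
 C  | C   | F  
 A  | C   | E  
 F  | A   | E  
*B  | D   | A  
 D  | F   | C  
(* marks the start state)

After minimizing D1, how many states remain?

Every state is reachable, so we keep all 6.
P0 = {A,C,D,E} | {B,F}.
On input a, block {A,C,D,E} splits into {A,C} and {D,E}.
Refine {A,C} on symbol b: members go to different blocks, giving {A} and {C}.
Split {B,F} by δ(·,a) → {B} and {F}.
No further refinement is possible. Final partition (5 blocks): {A} | {B} | {D,E} | {C} | {F}.

5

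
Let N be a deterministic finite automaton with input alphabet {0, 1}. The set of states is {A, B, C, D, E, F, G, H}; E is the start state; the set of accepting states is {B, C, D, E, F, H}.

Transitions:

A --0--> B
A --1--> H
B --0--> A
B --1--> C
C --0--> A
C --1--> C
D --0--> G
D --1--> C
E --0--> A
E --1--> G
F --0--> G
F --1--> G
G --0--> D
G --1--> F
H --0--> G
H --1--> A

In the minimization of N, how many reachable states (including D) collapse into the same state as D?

3

Every state is reachable, so we keep all 8.
P0 = {B,C,D,E,F,H} | {A,G}.
On input 1, block {B,C,D,E,F,H} splits into {B,C,D} and {E,F,H}.
Stable partition: {B,C,D} | {A,G} | {E,F,H} — 3 equivalence classes.
The equivalence class containing D is {B,C,D}, of size 3.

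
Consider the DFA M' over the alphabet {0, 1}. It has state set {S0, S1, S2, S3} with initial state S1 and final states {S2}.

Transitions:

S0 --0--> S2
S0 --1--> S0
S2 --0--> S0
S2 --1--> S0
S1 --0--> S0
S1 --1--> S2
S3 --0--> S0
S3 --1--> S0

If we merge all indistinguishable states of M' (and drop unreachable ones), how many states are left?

States {S3} cannot be reached from the start state, so discard them.
P0 = {S2} | {S0,S1}.
On input 0, block {S0,S1} splits into {S0} and {S1}.
The partition is now stable with 3 blocks: {S2} | {S0} | {S1}.

3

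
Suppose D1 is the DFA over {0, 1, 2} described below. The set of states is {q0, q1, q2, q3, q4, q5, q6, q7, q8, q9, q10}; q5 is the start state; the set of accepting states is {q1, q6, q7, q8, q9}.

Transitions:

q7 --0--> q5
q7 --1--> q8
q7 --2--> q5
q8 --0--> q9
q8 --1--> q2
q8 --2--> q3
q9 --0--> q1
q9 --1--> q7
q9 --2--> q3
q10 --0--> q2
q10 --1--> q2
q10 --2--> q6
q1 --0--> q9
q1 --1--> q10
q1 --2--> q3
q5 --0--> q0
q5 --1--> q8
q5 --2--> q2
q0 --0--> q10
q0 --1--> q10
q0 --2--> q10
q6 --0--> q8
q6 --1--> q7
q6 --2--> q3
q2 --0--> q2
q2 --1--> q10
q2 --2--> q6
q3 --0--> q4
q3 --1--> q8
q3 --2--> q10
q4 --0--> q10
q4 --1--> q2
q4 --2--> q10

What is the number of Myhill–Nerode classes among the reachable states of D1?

P0 = {q1,q6,q7,q8,q9} | {q0,q2,q3,q4,q5,q10}.
Refine {q1,q6,q7,q8,q9} on symbol 0: members go to different blocks, giving {q1,q6,q8,q9} and {q7}.
On input 1, block {q1,q6,q8,q9} splits into {q1,q8} and {q6,q9}.
On input 1, block {q0,q2,q3,q4,q5,q10} splits into {q0,q2,q4,q10} and {q3,q5}.
Split {q0,q2,q4,q10} by δ(·,2) → {q0,q4} and {q2,q10}.
Stable partition: {q1,q8} | {q0,q4} | {q7} | {q6,q9} | {q3,q5} | {q2,q10} — 6 equivalence classes.

6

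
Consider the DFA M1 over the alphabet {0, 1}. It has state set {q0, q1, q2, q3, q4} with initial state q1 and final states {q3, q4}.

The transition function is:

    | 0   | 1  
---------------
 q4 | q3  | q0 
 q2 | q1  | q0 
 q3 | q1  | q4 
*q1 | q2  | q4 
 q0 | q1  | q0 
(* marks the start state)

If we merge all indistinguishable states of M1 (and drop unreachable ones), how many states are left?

All states are reachable from the start state.
Start with accepting vs non-accepting: {q3,q4} | {q0,q1,q2}.
On input 0, block {q3,q4} splits into {q3} and {q4}.
Split {q0,q1,q2} by δ(·,1) → {q0,q2} and {q1}.
No further refinement is possible. Final partition (4 blocks): {q3} | {q0,q2} | {q4} | {q1}.

4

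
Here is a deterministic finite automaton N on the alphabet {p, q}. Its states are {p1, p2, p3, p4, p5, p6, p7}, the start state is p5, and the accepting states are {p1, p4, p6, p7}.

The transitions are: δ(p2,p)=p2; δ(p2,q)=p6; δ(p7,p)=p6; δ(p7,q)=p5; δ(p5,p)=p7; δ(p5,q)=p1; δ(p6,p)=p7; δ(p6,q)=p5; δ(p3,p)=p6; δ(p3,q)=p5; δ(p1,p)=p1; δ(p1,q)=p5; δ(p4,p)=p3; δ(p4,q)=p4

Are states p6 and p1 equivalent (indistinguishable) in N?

First remove the unreachable states {p2,p3,p4}; 4 states remain.
Initial partition by acceptance: {p1,p6,p7} | {p5}.
The partition is now stable with 2 blocks: {p1,p6,p7} | {p5}.
p6 and p1 lie in the same block of the stable partition, so they are equivalent — no string distinguishes them.

Yes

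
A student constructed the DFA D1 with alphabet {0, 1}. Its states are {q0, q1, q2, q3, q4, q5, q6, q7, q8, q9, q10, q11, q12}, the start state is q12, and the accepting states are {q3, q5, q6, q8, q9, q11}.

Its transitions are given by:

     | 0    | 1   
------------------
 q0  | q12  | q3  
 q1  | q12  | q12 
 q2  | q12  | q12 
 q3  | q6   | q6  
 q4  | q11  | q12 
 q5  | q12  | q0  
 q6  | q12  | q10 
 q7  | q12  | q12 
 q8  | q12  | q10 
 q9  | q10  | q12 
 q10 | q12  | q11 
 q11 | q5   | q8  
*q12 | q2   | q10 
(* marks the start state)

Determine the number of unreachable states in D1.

Starting at q12 and following transitions, the reachable set is {q0, q2, q3, q5, q6, q8, q10, q11, q12}. That leaves q1, q4, q7, q9 unreachable — 4 in total.

4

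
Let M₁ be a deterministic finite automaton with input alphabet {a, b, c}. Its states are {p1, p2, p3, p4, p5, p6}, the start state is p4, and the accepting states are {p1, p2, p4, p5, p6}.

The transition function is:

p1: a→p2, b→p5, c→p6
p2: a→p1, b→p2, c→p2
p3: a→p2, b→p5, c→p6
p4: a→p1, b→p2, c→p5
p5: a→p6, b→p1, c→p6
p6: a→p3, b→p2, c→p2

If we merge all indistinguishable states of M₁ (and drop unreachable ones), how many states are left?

Every state is reachable, so we keep all 6.
Start with accepting vs non-accepting: {p1,p2,p4,p5,p6} | {p3}.
On input a, block {p1,p2,p4,p5,p6} splits into {p1,p2,p4,p5} and {p6}.
Refine {p1,p2,p4,p5} on symbol a: members go to different blocks, giving {p1,p2,p4} and {p5}.
On input b, block {p1,p2,p4} splits into {p2,p4} and {p1}.
Refine {p2,p4} on symbol c: members go to different blocks, giving {p2} and {p4}.
The partition is now stable with 6 blocks: {p2} | {p3} | {p6} | {p5} | {p1} | {p4}.

6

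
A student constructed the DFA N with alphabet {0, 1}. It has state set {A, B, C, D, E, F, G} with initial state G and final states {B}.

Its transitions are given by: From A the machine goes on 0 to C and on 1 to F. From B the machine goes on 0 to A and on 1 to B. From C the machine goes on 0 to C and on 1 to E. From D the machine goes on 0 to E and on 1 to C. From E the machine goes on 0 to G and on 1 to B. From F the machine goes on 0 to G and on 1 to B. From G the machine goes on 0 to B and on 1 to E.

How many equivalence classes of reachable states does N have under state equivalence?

4

Reachable states from the start: {A,B,C,E,F,G}. Unreachable: {D} — drop them.
Start with accepting vs non-accepting: {B} | {A,C,E,F,G}.
Split {A,C,E,F,G} by δ(·,0) → {A,C,E,F} and {G}.
Split {A,C,E,F} by δ(·,0) → {A,C} and {E,F}.
Stable partition: {B} | {A,C} | {G} | {E,F} — 4 equivalence classes.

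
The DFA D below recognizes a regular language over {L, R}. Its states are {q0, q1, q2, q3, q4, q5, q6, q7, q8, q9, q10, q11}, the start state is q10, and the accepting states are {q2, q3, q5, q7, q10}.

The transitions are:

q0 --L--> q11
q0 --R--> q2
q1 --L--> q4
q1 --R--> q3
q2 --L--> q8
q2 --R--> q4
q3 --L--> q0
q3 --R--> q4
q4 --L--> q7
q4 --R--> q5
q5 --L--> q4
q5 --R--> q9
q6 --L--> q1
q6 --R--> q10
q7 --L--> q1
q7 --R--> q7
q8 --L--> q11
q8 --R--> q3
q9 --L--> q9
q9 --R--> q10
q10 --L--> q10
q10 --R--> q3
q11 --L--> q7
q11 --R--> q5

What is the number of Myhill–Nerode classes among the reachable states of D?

First remove the unreachable states {q6}; 11 states remain.
P0 = {q2,q3,q5,q7,q10} | {q0,q1,q4,q8,q9,q11}.
Split {q2,q3,q5,q7,q10} by δ(·,L) → {q2,q3,q5,q7} and {q10}.
Split {q2,q3,q5,q7} by δ(·,R) → {q2,q3,q5} and {q7}.
Split {q0,q1,q4,q8,q9,q11} by δ(·,L) → {q0,q1,q8,q9} and {q4,q11}.
On input L, block {q2,q3,q5} splits into {q2,q3} and {q5}.
On input L, block {q0,q1,q8,q9} splits into {q0,q1,q8} and {q9}.
The partition is now stable with 7 blocks: {q2,q3} | {q0,q1,q8} | {q10} | {q7} | {q4,q11} | {q5} | {q9}.

7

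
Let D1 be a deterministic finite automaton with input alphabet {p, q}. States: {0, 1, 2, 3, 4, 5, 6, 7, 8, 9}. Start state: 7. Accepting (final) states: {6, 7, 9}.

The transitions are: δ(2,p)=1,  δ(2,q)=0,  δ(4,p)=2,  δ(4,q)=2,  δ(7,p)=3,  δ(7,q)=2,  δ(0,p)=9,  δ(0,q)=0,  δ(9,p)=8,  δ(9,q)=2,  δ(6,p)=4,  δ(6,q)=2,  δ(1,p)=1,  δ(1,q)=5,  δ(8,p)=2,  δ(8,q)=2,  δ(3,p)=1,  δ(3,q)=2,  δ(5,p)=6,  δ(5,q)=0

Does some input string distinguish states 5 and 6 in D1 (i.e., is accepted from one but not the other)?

Yes

P0 = {6,7,9} | {0,1,2,3,4,5,8}.
On input p, block {0,1,2,3,4,5,8} splits into {1,2,3,4,8} and {0,5}.
Split {1,2,3,4,8} by δ(·,q) → {3,4,8} and {1,2}.
No further refinement is possible. Final partition (4 blocks): {6,7,9} | {3,4,8} | {0,5} | {1,2}.
5 and 6 end up in different blocks, so they are distinguishable. For instance, the string 'ε' is accepted from only 6.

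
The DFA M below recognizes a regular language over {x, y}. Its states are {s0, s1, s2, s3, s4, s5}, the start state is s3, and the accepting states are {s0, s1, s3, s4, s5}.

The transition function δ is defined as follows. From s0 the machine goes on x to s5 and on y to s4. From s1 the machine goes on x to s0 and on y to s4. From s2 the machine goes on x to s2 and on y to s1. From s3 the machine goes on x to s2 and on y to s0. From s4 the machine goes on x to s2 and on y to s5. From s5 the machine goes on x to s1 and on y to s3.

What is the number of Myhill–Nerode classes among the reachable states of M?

3

P0 = {s0,s1,s3,s4,s5} | {s2}.
Refine {s0,s1,s3,s4,s5} on symbol x: members go to different blocks, giving {s0,s1,s5} and {s3,s4}.
No further refinement is possible. Final partition (3 blocks): {s0,s1,s5} | {s2} | {s3,s4}.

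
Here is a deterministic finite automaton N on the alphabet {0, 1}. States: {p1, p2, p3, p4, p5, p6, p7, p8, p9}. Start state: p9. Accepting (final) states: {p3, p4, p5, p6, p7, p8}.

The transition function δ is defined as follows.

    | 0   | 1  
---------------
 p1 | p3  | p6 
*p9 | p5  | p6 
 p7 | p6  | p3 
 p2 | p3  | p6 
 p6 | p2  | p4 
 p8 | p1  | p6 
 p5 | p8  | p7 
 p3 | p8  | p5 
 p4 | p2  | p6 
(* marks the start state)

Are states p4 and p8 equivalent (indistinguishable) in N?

Yes

Every state is reachable, so we keep all 9.
P0 = {p3,p4,p5,p6,p7,p8} | {p1,p2,p9}.
On input 0, block {p3,p4,p5,p6,p7,p8} splits into {p3,p5,p7} and {p4,p6,p8}.
Stable partition: {p3,p5,p7} | {p1,p2,p9} | {p4,p6,p8} — 3 equivalence classes.
p4 and p8 lie in the same block of the stable partition, so they are equivalent — no string distinguishes them.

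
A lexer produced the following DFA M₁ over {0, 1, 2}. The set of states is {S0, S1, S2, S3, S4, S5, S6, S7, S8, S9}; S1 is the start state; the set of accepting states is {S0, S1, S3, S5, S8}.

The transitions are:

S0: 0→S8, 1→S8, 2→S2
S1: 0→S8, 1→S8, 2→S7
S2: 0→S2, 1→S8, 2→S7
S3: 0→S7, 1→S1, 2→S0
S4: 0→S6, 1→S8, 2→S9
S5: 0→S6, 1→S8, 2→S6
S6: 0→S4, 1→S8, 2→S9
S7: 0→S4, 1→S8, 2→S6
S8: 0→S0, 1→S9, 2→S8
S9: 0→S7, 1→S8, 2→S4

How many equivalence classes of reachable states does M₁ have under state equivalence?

States {S3,S5} cannot be reached from the start state, so discard them.
Start with accepting vs non-accepting: {S0,S1,S8} | {S2,S4,S6,S7,S9}.
On input 1, block {S0,S1,S8} splits into {S0,S1} and {S8}.
The partition is now stable with 3 blocks: {S0,S1} | {S2,S4,S6,S7,S9} | {S8}.

3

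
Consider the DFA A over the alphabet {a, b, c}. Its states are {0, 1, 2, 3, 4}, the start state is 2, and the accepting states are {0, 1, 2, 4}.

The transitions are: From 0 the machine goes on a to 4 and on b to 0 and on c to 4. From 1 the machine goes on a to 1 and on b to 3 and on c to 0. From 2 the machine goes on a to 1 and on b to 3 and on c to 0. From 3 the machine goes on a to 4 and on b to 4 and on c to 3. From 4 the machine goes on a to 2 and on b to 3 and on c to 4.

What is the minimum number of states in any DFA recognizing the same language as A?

4

Initial partition by acceptance: {0,1,2,4} | {3}.
Refine {0,1,2,4} on symbol b: members go to different blocks, giving {1,2,4} and {0}.
Refine {1,2,4} on symbol c: members go to different blocks, giving {1,2} and {4}.
The partition is now stable with 4 blocks: {1,2} | {3} | {0} | {4}.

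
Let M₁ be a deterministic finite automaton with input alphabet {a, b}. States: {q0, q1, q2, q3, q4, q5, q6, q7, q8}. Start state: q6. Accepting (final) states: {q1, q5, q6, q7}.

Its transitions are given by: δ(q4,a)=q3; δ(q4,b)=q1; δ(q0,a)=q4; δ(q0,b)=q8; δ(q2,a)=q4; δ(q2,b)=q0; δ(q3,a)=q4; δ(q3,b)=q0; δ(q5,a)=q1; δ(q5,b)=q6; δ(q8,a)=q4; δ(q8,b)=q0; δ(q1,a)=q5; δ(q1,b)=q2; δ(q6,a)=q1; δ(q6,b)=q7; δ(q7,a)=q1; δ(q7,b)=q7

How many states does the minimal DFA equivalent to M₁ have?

Initial partition by acceptance: {q1,q5,q6,q7} | {q0,q2,q3,q4,q8}.
Refine {q1,q5,q6,q7} on symbol b: members go to different blocks, giving {q5,q6,q7} and {q1}.
On input b, block {q0,q2,q3,q4,q8} splits into {q0,q2,q3,q8} and {q4}.
No further refinement is possible. Final partition (4 blocks): {q5,q6,q7} | {q0,q2,q3,q8} | {q1} | {q4}.

4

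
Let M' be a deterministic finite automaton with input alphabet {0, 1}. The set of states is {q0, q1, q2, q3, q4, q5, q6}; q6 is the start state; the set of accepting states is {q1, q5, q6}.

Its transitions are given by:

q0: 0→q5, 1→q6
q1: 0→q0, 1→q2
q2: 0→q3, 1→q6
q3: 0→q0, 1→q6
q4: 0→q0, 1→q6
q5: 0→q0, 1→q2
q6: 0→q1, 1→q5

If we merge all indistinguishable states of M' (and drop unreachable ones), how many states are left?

5

Reachable states from the start: {q0,q1,q2,q3,q5,q6}. Unreachable: {q4} — drop them.
Initial partition by acceptance: {q1,q5,q6} | {q0,q2,q3}.
Refine {q1,q5,q6} on symbol 0: members go to different blocks, giving {q1,q5} and {q6}.
On input 0, block {q0,q2,q3} splits into {q2,q3} and {q0}.
On input 0, block {q2,q3} splits into {q2} and {q3}.
Stable partition: {q1,q5} | {q2} | {q6} | {q0} | {q3} — 5 equivalence classes.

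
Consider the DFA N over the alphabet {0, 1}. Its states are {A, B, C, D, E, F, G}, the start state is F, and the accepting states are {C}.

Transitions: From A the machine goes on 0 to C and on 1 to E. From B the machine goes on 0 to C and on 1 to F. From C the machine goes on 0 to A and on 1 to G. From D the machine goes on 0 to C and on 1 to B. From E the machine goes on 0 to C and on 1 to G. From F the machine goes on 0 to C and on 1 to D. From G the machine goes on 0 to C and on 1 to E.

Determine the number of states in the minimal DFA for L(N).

All states are reachable from the start state.
P0 = {C} | {A,B,D,E,F,G}.
Stable partition: {C} | {A,B,D,E,F,G} — 2 equivalence classes.

2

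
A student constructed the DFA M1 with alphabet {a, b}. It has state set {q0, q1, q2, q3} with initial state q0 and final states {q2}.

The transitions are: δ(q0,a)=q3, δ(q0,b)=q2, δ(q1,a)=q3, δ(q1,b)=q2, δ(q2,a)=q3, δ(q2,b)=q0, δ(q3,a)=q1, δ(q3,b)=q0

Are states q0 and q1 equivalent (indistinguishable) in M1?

Every state is reachable, so we keep all 4.
Initial partition by acceptance: {q2} | {q0,q1,q3}.
Split {q0,q1,q3} by δ(·,b) → {q0,q1} and {q3}.
No further refinement is possible. Final partition (3 blocks): {q2} | {q0,q1} | {q3}.
q0 and q1 lie in the same block of the stable partition, so they are equivalent — no string distinguishes them.

Yes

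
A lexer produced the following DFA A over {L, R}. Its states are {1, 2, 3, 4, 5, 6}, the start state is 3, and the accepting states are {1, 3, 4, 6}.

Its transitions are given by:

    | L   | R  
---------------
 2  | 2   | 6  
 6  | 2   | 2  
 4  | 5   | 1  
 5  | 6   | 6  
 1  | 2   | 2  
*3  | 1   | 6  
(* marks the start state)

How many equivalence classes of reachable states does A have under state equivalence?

Reachable states from the start: {1,2,3,6}. Unreachable: {4,5} — drop them.
P0 = {1,3,6} | {2}.
On input L, block {1,3,6} splits into {1,6} and {3}.
No further refinement is possible. Final partition (3 blocks): {1,6} | {2} | {3}.

3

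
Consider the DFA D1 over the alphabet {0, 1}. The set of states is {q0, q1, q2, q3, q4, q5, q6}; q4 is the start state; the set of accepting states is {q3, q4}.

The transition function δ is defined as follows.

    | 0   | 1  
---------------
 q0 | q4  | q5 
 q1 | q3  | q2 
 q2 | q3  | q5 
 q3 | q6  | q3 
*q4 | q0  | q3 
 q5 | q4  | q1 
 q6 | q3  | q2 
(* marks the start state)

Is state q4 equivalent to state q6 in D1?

Every state is reachable, so we keep all 7.
P0 = {q3,q4} | {q0,q1,q2,q5,q6}.
The partition is now stable with 2 blocks: {q3,q4} | {q0,q1,q2,q5,q6}.
q4 and q6 end up in different blocks, so they are distinguishable. For instance, the string 'ε' is accepted from only q4.

No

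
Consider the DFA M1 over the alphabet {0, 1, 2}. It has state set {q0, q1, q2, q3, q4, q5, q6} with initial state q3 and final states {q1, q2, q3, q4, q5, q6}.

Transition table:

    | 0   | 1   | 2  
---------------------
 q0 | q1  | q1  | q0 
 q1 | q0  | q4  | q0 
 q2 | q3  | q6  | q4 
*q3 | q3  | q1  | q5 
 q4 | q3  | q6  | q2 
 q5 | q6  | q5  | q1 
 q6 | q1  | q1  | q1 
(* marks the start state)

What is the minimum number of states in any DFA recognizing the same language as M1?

6

P0 = {q1,q2,q3,q4,q5,q6} | {q0}.
Split {q1,q2,q3,q4,q5,q6} by δ(·,0) → {q2,q3,q4,q5,q6} and {q1}.
Refine {q2,q3,q4,q5,q6} on symbol 0: members go to different blocks, giving {q2,q3,q4,q5} and {q6}.
Refine {q2,q3,q4,q5} on symbol 0: members go to different blocks, giving {q2,q3,q4} and {q5}.
Refine {q2,q3,q4} on symbol 1: members go to different blocks, giving {q2,q4} and {q3}.
Stable partition: {q2,q4} | {q0} | {q1} | {q6} | {q5} | {q3} — 6 equivalence classes.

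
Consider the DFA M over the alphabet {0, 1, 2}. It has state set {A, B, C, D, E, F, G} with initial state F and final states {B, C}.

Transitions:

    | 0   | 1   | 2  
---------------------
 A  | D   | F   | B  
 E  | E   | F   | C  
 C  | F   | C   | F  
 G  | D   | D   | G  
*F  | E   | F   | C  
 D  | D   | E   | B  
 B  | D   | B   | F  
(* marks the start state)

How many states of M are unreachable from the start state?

4

BFS from F reaches {C, E, F}; the 4 state(s) A, B, D, G are never visited.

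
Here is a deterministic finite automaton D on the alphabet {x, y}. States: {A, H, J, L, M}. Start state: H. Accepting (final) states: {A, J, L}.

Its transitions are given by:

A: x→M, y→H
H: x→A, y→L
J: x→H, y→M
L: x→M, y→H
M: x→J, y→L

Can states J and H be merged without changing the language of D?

Every state is reachable, so we keep all 5.
P0 = {A,J,L} | {H,M}.
The partition is now stable with 2 blocks: {A,J,L} | {H,M}.
J and H end up in different blocks, so they are distinguishable. For instance, the string 'ε' is accepted from only J.

No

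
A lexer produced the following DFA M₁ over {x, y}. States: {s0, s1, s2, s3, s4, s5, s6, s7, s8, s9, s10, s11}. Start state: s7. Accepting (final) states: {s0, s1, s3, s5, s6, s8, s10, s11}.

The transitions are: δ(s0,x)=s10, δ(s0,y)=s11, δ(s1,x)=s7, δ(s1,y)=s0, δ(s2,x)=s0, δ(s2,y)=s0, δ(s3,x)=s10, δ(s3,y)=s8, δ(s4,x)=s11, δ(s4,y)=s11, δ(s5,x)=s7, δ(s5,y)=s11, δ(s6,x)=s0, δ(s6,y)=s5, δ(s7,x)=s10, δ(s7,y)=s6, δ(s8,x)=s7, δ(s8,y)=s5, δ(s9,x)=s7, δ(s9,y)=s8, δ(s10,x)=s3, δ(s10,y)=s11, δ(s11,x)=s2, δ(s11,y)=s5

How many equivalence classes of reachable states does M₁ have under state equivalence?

Reachable states from the start: {s0,s2,s3,s5,s6,s7,s8,s10,s11}. Unreachable: {s1,s4,s9} — drop them.
P0 = {s0,s3,s5,s6,s8,s10,s11} | {s2,s7}.
On input x, block {s0,s3,s5,s6,s8,s10,s11} splits into {s0,s3,s6,s10} and {s5,s8,s11}.
Stable partition: {s0,s3,s6,s10} | {s2,s7} | {s5,s8,s11} — 3 equivalence classes.

3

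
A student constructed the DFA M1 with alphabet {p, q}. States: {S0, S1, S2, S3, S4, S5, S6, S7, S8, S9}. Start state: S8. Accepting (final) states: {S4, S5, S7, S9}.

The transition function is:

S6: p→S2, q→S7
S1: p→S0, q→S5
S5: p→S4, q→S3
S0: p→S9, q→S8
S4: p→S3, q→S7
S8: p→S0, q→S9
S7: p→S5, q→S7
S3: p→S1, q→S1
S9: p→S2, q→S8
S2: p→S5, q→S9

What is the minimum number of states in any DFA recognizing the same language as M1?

Reachable states from the start: {S0,S1,S2,S3,S4,S5,S7,S8,S9}. Unreachable: {S6} — drop them.
Start with accepting vs non-accepting: {S4,S5,S7,S9} | {S0,S1,S2,S3,S8}.
Split {S4,S5,S7,S9} by δ(·,p) → {S4,S9} and {S5,S7}.
Refine {S4,S9} on symbol q: members go to different blocks, giving {S4} and {S9}.
Refine {S0,S1,S2,S3,S8} on symbol p: members go to different blocks, giving {S1,S3,S8} and {S0} and {S2}.
Split {S1,S3,S8} by δ(·,p) → {S1,S8} and {S3}.
Refine {S1,S8} on symbol q: members go to different blocks, giving {S1} and {S8}.
Refine {S5,S7} on symbol p: members go to different blocks, giving {S5} and {S7}.
Stable partition: {S4} | {S1} | {S5} | {S9} | {S0} | {S2} | {S3} | {S8} | {S7} — 9 equivalence classes.

9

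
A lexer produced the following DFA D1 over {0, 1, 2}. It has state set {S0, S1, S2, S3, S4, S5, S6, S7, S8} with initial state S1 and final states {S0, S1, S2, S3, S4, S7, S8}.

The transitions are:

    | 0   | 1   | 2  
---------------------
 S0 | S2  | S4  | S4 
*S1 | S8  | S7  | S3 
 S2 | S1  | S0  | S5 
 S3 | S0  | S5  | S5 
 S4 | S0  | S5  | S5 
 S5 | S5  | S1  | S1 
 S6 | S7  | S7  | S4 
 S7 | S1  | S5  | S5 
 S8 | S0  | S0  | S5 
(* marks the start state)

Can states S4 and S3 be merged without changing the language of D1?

Reachable states from the start: {S0,S1,S2,S3,S4,S5,S7,S8}. Unreachable: {S6} — drop them.
P0 = {S0,S1,S2,S3,S4,S7,S8} | {S5}.
Refine {S0,S1,S2,S3,S4,S7,S8} on symbol 1: members go to different blocks, giving {S0,S1,S2,S8} and {S3,S4,S7}.
On input 1, block {S0,S1,S2,S8} splits into {S0,S1} and {S2,S8}.
The partition is now stable with 4 blocks: {S0,S1} | {S5} | {S3,S4,S7} | {S2,S8}.
S4 and S3 lie in the same block of the stable partition, so they are equivalent — no string distinguishes them.

Yes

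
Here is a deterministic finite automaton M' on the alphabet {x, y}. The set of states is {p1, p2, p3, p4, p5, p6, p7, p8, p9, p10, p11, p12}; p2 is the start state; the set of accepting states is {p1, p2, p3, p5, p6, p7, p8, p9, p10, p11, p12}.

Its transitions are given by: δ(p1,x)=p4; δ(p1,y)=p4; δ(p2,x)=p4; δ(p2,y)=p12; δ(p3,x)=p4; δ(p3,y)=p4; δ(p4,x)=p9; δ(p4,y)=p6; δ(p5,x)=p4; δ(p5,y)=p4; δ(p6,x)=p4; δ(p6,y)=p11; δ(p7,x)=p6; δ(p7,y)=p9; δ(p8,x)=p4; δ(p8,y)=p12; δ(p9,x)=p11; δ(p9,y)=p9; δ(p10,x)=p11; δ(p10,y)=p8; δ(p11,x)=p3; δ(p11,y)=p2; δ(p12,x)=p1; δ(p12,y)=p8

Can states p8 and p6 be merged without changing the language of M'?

Yes

States {p5,p7,p10} cannot be reached from the start state, so discard them.
P0 = {p1,p2,p3,p6,p8,p9,p11,p12} | {p4}.
On input x, block {p1,p2,p3,p6,p8,p9,p11,p12} splits into {p1,p2,p3,p6,p8} and {p9,p11,p12}.
Split {p1,p2,p3,p6,p8} by δ(·,y) → {p2,p6,p8} and {p1,p3}.
On input x, block {p9,p11,p12} splits into {p11,p12} and {p9}.
Stable partition: {p2,p6,p8} | {p4} | {p11,p12} | {p1,p3} | {p9} — 5 equivalence classes.
p8 and p6 lie in the same block of the stable partition, so they are equivalent — no string distinguishes them.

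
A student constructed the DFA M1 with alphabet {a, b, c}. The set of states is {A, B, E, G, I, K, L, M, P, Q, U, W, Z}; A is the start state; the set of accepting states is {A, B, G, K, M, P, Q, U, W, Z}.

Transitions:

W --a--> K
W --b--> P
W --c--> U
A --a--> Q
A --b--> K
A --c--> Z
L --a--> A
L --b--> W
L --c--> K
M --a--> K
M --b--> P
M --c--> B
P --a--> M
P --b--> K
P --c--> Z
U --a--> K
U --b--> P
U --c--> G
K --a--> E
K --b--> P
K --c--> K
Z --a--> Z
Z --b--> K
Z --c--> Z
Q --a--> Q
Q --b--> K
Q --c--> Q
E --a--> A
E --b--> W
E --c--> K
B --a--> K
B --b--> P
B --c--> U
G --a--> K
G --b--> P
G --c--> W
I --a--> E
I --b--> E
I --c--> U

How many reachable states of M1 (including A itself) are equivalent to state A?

3

States {I,L} cannot be reached from the start state, so discard them.
Initial partition by acceptance: {A,B,G,K,M,P,Q,U,W,Z} | {E}.
Refine {A,B,G,K,M,P,Q,U,W,Z} on symbol a: members go to different blocks, giving {A,B,G,M,P,Q,U,W,Z} and {K}.
On input a, block {A,B,G,M,P,Q,U,W,Z} splits into {B,G,M,U,W} and {A,P,Q,Z}.
Split {A,P,Q,Z} by δ(·,a) → {A,Q,Z} and {P}.
No further refinement is possible. Final partition (5 blocks): {B,G,M,U,W} | {E} | {K} | {A,Q,Z} | {P}.
State A belongs to the block {A,Q,Z}, which has 3 states.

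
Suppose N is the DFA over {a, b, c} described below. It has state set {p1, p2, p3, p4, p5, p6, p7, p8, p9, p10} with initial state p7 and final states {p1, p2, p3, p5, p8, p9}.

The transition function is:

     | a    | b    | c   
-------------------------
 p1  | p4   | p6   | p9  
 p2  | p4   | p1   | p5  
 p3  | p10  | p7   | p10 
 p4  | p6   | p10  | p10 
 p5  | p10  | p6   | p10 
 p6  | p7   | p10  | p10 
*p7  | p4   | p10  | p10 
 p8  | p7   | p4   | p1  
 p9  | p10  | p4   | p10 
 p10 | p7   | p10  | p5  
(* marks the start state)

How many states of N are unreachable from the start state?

BFS from p7 reaches {p4, p5, p6, p7, p10}; the 5 state(s) p1, p2, p3, p8, p9 are never visited.

5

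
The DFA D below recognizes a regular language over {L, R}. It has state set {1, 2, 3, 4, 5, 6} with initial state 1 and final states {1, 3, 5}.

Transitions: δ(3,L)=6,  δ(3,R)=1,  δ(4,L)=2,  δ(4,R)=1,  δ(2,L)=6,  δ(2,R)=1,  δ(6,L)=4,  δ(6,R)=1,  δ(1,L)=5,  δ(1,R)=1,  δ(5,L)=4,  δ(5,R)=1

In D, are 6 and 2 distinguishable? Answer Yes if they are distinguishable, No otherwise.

States {3} cannot be reached from the start state, so discard them.
P0 = {1,5} | {2,4,6}.
On input L, block {1,5} splits into {1} and {5}.
Stable partition: {1} | {2,4,6} | {5} — 3 equivalence classes.
6 and 2 lie in the same block of the stable partition, so they are equivalent — no string distinguishes them.

No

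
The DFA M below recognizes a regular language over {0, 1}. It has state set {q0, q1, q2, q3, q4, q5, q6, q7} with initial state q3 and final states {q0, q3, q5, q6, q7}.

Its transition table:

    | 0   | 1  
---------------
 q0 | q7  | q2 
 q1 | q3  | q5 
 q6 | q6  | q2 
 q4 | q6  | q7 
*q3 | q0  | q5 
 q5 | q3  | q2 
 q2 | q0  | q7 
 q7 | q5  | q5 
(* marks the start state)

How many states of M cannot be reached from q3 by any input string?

3

No path from q3 leads to q1, q4, q6; the other 5 states are all reachable.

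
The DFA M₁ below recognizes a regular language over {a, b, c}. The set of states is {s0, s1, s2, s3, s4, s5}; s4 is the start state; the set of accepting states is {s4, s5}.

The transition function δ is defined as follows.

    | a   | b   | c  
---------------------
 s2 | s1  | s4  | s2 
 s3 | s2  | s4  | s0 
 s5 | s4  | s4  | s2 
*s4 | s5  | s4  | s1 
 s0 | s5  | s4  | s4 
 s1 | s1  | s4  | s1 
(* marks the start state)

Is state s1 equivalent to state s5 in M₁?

First remove the unreachable states {s0,s3}; 4 states remain.
Initial partition by acceptance: {s4,s5} | {s1,s2}.
Stable partition: {s4,s5} | {s1,s2} — 2 equivalence classes.
s1 and s5 end up in different blocks, so they are distinguishable. For instance, the string 'ε' is accepted from only s5.

No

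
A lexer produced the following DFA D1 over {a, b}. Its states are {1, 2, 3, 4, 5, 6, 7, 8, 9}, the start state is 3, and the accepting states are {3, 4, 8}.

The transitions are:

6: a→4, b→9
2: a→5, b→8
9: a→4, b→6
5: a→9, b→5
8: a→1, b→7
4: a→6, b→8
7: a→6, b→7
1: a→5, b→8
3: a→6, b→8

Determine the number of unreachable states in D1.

Starting at 3 and following transitions, the reachable set is {1, 3, 4, 5, 6, 7, 8, 9}. That leaves 2 unreachable — 1 in total.

1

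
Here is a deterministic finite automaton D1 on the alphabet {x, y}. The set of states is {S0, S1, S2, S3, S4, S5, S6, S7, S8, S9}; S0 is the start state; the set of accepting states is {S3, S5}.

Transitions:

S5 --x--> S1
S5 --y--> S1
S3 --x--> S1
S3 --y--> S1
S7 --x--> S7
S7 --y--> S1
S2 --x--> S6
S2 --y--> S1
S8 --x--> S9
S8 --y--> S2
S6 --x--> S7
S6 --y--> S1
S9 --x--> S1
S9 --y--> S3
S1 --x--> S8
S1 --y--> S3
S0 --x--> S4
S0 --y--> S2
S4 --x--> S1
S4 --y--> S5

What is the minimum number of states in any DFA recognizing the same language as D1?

5

Start with accepting vs non-accepting: {S3,S5} | {S0,S1,S2,S4,S6,S7,S8,S9}.
Refine {S0,S1,S2,S4,S6,S7,S8,S9} on symbol y: members go to different blocks, giving {S0,S2,S6,S7,S8} and {S1,S4,S9}.
On input x, block {S0,S2,S6,S7,S8} splits into {S2,S6,S7} and {S0,S8}.
Split {S1,S4,S9} by δ(·,x) → {S4,S9} and {S1}.
Stable partition: {S3,S5} | {S2,S6,S7} | {S4,S9} | {S0,S8} | {S1} — 5 equivalence classes.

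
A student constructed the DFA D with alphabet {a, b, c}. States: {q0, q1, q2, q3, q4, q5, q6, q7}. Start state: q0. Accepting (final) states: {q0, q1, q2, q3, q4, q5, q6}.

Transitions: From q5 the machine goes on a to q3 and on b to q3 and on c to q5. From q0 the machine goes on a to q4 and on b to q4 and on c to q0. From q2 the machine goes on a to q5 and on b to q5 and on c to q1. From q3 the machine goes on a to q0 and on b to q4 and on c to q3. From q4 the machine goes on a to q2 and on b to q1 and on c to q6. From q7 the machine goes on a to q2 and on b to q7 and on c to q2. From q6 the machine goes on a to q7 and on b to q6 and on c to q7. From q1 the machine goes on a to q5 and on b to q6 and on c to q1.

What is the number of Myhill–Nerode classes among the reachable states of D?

Every state is reachable, so we keep all 8.
Initial partition by acceptance: {q0,q1,q2,q3,q4,q5,q6} | {q7}.
On input a, block {q0,q1,q2,q3,q4,q5,q6} splits into {q0,q1,q2,q3,q4,q5} and {q6}.
Refine {q0,q1,q2,q3,q4,q5} on symbol b: members go to different blocks, giving {q0,q2,q3,q4,q5} and {q1}.
Split {q0,q2,q3,q4,q5} by δ(·,b) → {q0,q2,q3,q5} and {q4}.
On input a, block {q0,q2,q3,q5} splits into {q2,q3,q5} and {q0}.
Refine {q2,q3,q5} on symbol a: members go to different blocks, giving {q2,q5} and {q3}.
On input a, block {q2,q5} splits into {q2} and {q5}.
No further refinement is possible. Final partition (8 blocks): {q2} | {q7} | {q6} | {q1} | {q4} | {q0} | {q3} | {q5}.

8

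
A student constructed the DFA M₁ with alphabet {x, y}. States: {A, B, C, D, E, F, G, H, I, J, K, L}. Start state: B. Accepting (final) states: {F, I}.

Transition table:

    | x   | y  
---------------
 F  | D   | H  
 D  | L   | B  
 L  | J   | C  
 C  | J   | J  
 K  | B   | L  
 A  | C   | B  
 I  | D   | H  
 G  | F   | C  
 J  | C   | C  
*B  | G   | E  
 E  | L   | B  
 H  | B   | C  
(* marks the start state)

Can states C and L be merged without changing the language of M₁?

Reachable states from the start: {B,C,D,E,F,G,H,J,L}. Unreachable: {A,I,K} — drop them.
P0 = {F} | {B,C,D,E,G,H,J,L}.
Split {B,C,D,E,G,H,J,L} by δ(·,x) → {B,C,D,E,H,J,L} and {G}.
Refine {B,C,D,E,H,J,L} on symbol x: members go to different blocks, giving {C,D,E,H,J,L} and {B}.
On input x, block {C,D,E,H,J,L} splits into {C,D,E,J,L} and {H}.
Split {C,D,E,J,L} by δ(·,y) → {C,J,L} and {D,E}.
Stable partition: {F} | {C,J,L} | {G} | {B} | {H} | {D,E} — 6 equivalence classes.
C and L lie in the same block of the stable partition, so they are equivalent — no string distinguishes them.

Yes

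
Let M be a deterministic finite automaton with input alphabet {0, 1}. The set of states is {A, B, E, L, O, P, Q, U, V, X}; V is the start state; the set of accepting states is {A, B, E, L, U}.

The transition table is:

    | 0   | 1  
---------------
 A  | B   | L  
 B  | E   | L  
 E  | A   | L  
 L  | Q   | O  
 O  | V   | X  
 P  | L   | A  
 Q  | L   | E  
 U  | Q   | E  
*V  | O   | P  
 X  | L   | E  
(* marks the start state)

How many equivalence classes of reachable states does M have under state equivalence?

4

Reachable states from the start: {A,B,E,L,O,P,Q,V,X}. Unreachable: {U} — drop them.
Initial partition by acceptance: {A,B,E,L} | {O,P,Q,V,X}.
On input 0, block {A,B,E,L} splits into {A,B,E} and {L}.
On input 0, block {O,P,Q,V,X} splits into {P,Q,X} and {O,V}.
Stable partition: {A,B,E} | {P,Q,X} | {L} | {O,V} — 4 equivalence classes.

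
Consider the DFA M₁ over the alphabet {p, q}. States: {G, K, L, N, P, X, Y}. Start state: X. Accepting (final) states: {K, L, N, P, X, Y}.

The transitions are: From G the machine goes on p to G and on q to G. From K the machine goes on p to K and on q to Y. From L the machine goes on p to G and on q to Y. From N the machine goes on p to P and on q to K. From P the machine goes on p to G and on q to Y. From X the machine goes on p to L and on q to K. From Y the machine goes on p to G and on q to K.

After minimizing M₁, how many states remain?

5

States {N,P} cannot be reached from the start state, so discard them.
Start with accepting vs non-accepting: {K,L,X,Y} | {G}.
On input p, block {K,L,X,Y} splits into {K,X} and {L,Y}.
Refine {K,X} on symbol p: members go to different blocks, giving {K} and {X}.
On input q, block {L,Y} splits into {L} and {Y}.
No further refinement is possible. Final partition (5 blocks): {K} | {G} | {L} | {X} | {Y}.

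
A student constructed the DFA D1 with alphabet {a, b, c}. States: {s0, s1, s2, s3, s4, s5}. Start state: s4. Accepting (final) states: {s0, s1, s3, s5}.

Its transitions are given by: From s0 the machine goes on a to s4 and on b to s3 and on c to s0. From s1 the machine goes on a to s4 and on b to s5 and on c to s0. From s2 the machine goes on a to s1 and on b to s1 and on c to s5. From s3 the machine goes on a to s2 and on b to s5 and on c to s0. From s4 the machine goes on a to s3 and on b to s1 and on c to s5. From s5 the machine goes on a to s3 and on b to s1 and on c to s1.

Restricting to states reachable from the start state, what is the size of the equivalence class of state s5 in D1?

1

Every state is reachable, so we keep all 6.
Initial partition by acceptance: {s0,s1,s3,s5} | {s2,s4}.
Split {s0,s1,s3,s5} by δ(·,a) → {s0,s1,s3} and {s5}.
Refine {s0,s1,s3} on symbol b: members go to different blocks, giving {s1,s3} and {s0}.
No further refinement is possible. Final partition (4 blocks): {s1,s3} | {s2,s4} | {s5} | {s0}.
State s5 belongs to the block {s5}, which has 1 states.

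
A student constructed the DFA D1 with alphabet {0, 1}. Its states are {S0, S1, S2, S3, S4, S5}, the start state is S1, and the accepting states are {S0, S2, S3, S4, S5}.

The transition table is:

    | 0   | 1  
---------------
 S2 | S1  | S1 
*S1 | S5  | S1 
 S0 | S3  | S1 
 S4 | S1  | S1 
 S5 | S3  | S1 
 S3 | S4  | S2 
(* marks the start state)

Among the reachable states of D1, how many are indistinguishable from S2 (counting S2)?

2

Reachable states from the start: {S1,S2,S3,S4,S5}. Unreachable: {S0} — drop them.
Initial partition by acceptance: {S2,S3,S4,S5} | {S1}.
Split {S2,S3,S4,S5} by δ(·,0) → {S2,S4} and {S3,S5}.
Refine {S3,S5} on symbol 0: members go to different blocks, giving {S3} and {S5}.
Stable partition: {S2,S4} | {S1} | {S3} | {S5} — 4 equivalence classes.
State S2 belongs to the block {S2,S4}, which has 2 states.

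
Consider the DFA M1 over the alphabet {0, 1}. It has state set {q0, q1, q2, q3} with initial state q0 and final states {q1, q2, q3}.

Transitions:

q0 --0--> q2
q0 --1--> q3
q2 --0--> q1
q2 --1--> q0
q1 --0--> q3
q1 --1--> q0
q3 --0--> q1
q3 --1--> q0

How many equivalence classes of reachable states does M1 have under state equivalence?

Every state is reachable, so we keep all 4.
P0 = {q1,q2,q3} | {q0}.
No further refinement is possible. Final partition (2 blocks): {q1,q2,q3} | {q0}.

2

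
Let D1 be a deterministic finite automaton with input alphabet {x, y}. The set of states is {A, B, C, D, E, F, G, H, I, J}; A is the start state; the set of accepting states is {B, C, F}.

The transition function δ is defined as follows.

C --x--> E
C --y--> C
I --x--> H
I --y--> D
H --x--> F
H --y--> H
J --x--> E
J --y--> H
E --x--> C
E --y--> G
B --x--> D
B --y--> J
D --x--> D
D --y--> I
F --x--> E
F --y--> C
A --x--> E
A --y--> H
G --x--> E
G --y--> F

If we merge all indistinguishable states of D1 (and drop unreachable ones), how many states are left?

5

States {B,D,I,J} cannot be reached from the start state, so discard them.
P0 = {C,F} | {A,E,G,H}.
Split {A,E,G,H} by δ(·,x) → {A,G} and {E,H}.
On input y, block {A,G} splits into {A} and {G}.
On input y, block {E,H} splits into {E} and {H}.
No further refinement is possible. Final partition (5 blocks): {C,F} | {A} | {E} | {G} | {H}.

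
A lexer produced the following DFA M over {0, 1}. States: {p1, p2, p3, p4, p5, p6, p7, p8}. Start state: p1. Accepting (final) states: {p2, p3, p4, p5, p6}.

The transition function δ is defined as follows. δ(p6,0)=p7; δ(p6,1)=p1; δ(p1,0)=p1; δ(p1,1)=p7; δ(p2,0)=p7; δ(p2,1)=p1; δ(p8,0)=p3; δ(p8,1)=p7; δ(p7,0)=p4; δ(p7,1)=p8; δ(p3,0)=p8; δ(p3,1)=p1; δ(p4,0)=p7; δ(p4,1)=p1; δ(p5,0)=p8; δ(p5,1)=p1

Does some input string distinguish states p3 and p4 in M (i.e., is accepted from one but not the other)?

No

First remove the unreachable states {p2,p5,p6}; 5 states remain.
Start with accepting vs non-accepting: {p3,p4} | {p1,p7,p8}.
Split {p1,p7,p8} by δ(·,0) → {p7,p8} and {p1}.
The partition is now stable with 3 blocks: {p3,p4} | {p7,p8} | {p1}.
p3 and p4 lie in the same block of the stable partition, so they are equivalent — no string distinguishes them.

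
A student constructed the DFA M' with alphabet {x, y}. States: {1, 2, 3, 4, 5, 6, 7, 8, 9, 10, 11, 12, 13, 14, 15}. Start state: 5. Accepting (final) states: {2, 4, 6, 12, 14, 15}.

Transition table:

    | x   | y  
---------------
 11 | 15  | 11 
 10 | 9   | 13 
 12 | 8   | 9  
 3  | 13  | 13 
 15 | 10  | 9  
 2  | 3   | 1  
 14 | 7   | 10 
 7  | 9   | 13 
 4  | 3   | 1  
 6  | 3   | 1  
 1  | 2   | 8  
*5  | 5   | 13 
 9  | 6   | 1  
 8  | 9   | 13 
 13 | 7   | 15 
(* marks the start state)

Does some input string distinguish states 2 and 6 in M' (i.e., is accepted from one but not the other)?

First remove the unreachable states {4,11,12,14}; 11 states remain.
Start with accepting vs non-accepting: {2,6,15} | {1,3,5,7,8,9,10,13}.
On input x, block {1,3,5,7,8,9,10,13} splits into {3,5,7,8,10,13} and {1,9}.
Split {3,5,7,8,10,13} by δ(·,x) → {3,5,13} and {7,8,10}.
Refine {2,6,15} on symbol x: members go to different blocks, giving {2,6} and {15}.
Refine {3,5,13} on symbol x: members go to different blocks, giving {3,5} and {13}.
On input x, block {3,5} splits into {3} and {5}.
On input y, block {1,9} splits into {1} and {9}.
Stable partition: {2,6} | {3} | {1} | {7,8,10} | {15} | {13} | {5} | {9} — 8 equivalence classes.
2 and 6 lie in the same block of the stable partition, so they are equivalent — no string distinguishes them.

No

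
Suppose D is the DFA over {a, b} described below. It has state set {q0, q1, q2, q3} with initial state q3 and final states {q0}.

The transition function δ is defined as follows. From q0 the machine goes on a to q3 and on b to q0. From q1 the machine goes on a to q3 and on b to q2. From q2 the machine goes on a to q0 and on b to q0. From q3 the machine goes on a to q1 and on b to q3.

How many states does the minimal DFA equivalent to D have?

P0 = {q0} | {q1,q2,q3}.
Refine {q1,q2,q3} on symbol a: members go to different blocks, giving {q1,q3} and {q2}.
Split {q1,q3} by δ(·,b) → {q1} and {q3}.
The partition is now stable with 4 blocks: {q0} | {q1} | {q2} | {q3}.

4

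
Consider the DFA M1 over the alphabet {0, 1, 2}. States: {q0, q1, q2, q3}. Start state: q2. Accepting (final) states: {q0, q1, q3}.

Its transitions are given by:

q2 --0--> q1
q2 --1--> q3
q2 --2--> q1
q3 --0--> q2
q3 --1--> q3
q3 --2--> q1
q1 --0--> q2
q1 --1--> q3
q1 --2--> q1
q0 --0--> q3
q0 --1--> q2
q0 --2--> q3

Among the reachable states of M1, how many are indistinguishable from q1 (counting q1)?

2

First remove the unreachable states {q0}; 3 states remain.
Initial partition by acceptance: {q1,q3} | {q2}.
Stable partition: {q1,q3} | {q2} — 2 equivalence classes.
State q1 belongs to the block {q1,q3}, which has 2 states.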